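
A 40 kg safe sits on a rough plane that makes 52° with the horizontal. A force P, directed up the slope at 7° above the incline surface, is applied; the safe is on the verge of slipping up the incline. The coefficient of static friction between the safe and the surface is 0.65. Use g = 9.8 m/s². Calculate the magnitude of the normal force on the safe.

On the verge of sliding up the incline, friction equals μN and acts down the slope.
Perpendicular: N + P sin 7° = W cos 52° = 241.3 N.
Along incline: P cos 7° = W sin 52° + μN  with W sin 52° = 308.9 N.
Solving the pair for P and N: P = 434.6 N, N = 188.4 N (and f = μN = 122.4 N).

N ≈ 188 N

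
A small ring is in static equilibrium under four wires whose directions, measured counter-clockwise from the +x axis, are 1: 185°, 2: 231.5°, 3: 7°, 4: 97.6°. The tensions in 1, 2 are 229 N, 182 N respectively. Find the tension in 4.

T_4 ≈ 120 N

Resolve: ΣF_x = 229 cos 185° + 182 cos 231.5° + T_3 cos 7° + T_4 cos 97.6° = 0.
        ΣF_y = 229 sin 185° + 182 sin 231.5° + T_3 sin 7° + T_4 sin 97.6° = 0.
The known terms sum to (-341.4, -162.4) N, so 0.9925 T_3 − 0.1323 T_4 = 341.4 and 0.1219 T_3 + 0.9912 T_4 = 162.4.
Solving simultaneously: T_3 = 359.9 N, T_4 = 119.6 N.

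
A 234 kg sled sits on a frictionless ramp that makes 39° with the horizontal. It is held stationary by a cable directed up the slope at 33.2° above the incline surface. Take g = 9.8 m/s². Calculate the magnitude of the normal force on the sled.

N ≈ 838 N

Take axes along and perpendicular to the incline. Weight components: W sin 39° = 1443 N down-slope, W cos 39° = 1782 N into the surface.
Along incline: T cos 33.2° = W sin 39° → T = 1725 N.
Perpendicular: N = W cos 39° − T sin 33.2° = 837.8 N.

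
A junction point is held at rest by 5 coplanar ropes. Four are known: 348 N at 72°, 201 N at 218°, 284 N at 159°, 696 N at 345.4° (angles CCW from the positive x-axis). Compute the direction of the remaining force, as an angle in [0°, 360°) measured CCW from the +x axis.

Sum the known components: ΣF_x = 357.5 N, ΣF_y = 133.6 N.
For equilibrium the remaining force must supply (−ΣF_x, −ΣF_y) = (-357.5, -133.6) N.
Magnitude = √((-357.5)² + (-133.6)²) = 381.7 N; direction = atan2(-133.6, -357.5) = 200.5°.

θ ≈ 200°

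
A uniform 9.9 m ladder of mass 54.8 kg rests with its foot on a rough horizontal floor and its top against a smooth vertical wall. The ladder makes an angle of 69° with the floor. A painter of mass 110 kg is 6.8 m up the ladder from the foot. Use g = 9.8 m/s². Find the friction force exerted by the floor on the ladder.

Torques about the foot: N_wall · 9.9 sin 69° = 54.8×9.8×4.95 cos 69° + 110×9.8×6.8 cos 69° → N_wall = 387.31 N.
ΣF_x = 0: f_floor = N_wall = 387.31 N.

f ≈ 387 N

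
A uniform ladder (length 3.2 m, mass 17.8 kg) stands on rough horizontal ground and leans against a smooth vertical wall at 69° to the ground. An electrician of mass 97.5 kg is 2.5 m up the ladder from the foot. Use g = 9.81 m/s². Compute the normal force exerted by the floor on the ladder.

N_floor ≈ 1130 N

ΣF_y = 0: N_floor = 17.8×9.81 + 97.5×9.81 = 1131.1 N.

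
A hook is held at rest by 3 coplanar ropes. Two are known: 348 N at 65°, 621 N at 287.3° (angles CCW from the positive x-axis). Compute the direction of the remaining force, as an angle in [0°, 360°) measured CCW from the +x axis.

Sum the known components: ΣF_x = 331.7 N, ΣF_y = -277.5 N.
For equilibrium the remaining force must supply (−ΣF_x, −ΣF_y) = (-331.7, 277.5) N.
Magnitude = √((-331.7)² + (277.5)²) = 432.5 N; direction = atan2(277.5, -331.7) = 140.1°.

θ ≈ 140°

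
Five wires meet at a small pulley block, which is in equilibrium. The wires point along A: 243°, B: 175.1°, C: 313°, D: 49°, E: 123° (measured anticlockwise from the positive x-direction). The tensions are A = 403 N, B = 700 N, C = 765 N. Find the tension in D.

Resolve: ΣF_x = 403 cos 243° + 700 cos 175.1° + 765 cos 313° + T_D cos 49° + T_E cos 123° = 0.
        ΣF_y = 403 sin 243° + 700 sin 175.1° + 765 sin 313° + T_D sin 49° + T_E sin 123° = 0.
The known terms sum to (-358.7, -858.8) N, so 0.6561 T_D − 0.5446 T_E = 358.7 and 0.7547 T_D + 0.8387 T_E = 858.8.
Solving simultaneously: T_D = 799.5 N, T_E = 304.5 N.

T_D ≈ 799 N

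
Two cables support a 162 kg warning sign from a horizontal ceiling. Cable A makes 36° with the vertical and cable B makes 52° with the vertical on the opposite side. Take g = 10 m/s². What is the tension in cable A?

T_A ≈ 1280 N

Angles from the horizontal: cable A is 90° − 36° = 54°, cable B is 90° − 52° = 38°.
Weight W = 162 × 10 = 1620 N acts straight down.
Horizontal: T_A cos 54° = T_B cos 38°  →  T_B = 0.7459 T_A.
Vertical: T_A sin 54° + T_B sin 38° = 1620.
Substituting the horizontal relation into the vertical equation gives 1.268 T_A = 1620, so T_A = 1277 N.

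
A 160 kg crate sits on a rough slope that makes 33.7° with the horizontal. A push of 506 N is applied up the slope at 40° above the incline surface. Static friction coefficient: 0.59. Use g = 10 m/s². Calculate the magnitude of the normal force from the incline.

N ≈ 1010 N

Axes along / perpendicular to the incline. W sin 33.7° = 887.8 N down-slope; W cos 33.7° = 1331 N into the surface.
Perpendicular: N = W cos 33.7° − P sin 40° = 1331 − 325.3 = 1006 N.
Along incline: P cos 40° + f = W sin 33.7° (friction acts up-slope) → f = 887.8 − 387.6 = 500.1 N.
|f| = 500.1 N ≤ μN = 593.5 N, so the crate is indeed static.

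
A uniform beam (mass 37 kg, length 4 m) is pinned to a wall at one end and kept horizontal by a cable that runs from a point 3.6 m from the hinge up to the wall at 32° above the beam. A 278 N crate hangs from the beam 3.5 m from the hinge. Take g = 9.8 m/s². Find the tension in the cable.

T ≈ 890 N

Take torques about the hinge: T sin 32° · 3.6 = 37×9.8×2 + 278×3.5 = 1698.2 N·m.
So T = 1698.2 / (0.5299 × 3.6) = 890.18 N.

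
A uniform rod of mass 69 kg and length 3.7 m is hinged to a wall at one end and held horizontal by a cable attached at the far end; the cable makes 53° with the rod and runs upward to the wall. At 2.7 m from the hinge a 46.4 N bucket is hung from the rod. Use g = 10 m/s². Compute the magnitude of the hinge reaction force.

|H| ≈ 458 N

Take torques about the hinge: T sin 53° · 3.7 = 69×10×1.85 + 46.4×2.7 = 1401.8 N·m.
So T = 1401.8 / (0.7986 × 3.7) = 474.38 N.
ΣF_x = 0: H_x = T cos 53° = 285.49 N.
ΣF_y = 0: H_y = (69×10 + 46.4) − T sin 53° = 736.4 − 378.86 = 357.54 N.
|H| = √(H_x² + H_y²) = √((285.49)² + (357.54)²) = 457.54 N.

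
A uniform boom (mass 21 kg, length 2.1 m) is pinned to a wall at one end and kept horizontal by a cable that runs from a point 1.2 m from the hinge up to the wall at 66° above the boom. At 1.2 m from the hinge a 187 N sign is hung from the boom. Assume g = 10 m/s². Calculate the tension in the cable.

T ≈ 406 N

Take torques about the hinge: T sin 66° · 1.2 = 21×10×1.05 + 187×1.2 = 444.9 N·m.
So T = 444.9 / (0.9135 × 1.2) = 405.84 N.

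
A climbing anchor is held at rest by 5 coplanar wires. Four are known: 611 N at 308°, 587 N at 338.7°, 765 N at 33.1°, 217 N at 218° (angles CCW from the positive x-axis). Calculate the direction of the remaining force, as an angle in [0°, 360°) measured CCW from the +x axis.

θ ≈ 164°

Sum the known components: ΣF_x = 1393 N, ΣF_y = -410.5 N.
For equilibrium the remaining force must supply (−ΣF_x, −ΣF_y) = (-1393, 410.5) N.
Magnitude = √((-1393)² + (410.5)²) = 1452 N; direction = atan2(410.5, -1393) = 163.6°.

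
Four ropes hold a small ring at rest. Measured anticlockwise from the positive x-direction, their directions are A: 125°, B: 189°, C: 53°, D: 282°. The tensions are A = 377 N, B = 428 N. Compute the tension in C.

Resolve: ΣF_x = 377 cos 125° + 428 cos 189° + T_C cos 53° + T_D cos 282° = 0.
        ΣF_y = 377 sin 125° + 428 sin 189° + T_C sin 53° + T_D sin 282° = 0.
The known terms sum to (-639, 241.9) N, so 0.6018 T_C + 0.2079 T_D = 639 and 0.7986 T_C − 0.9781 T_D = -241.9.
Solving simultaneously: T_C = 761.5 N, T_D = 869 N.

T_C ≈ 762 N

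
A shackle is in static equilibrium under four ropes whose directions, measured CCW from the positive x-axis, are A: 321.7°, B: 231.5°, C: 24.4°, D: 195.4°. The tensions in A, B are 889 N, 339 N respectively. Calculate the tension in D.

T_D ≈ 6040 N

Resolve: ΣF_x = 889 cos 321.7° + 339 cos 231.5° + T_C cos 24.4° + T_D cos 195.4° = 0.
        ΣF_y = 889 sin 321.7° + 339 sin 231.5° + T_C sin 24.4° + T_D sin 195.4° = 0.
The known terms sum to (486.6, -816.3) N, so 0.9107 T_C − 0.9641 T_D = -486.6 and 0.4131 T_C − 0.2656 T_D = 816.3.
Solving simultaneously: T_C = 5857 N, T_D = 6037 N.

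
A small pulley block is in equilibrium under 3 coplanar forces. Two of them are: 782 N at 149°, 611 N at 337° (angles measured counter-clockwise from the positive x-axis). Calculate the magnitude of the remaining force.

Sum the known components: ΣF_x = -107.9 N, ΣF_y = 164 N.
For equilibrium the remaining force must supply (−ΣF_x, −ΣF_y) = (107.9, -164) N.
Magnitude = √((107.9)² + (-164)²) = 196.3 N; direction = atan2(-164, 107.9) = 303.3°.

F ≈ 196 N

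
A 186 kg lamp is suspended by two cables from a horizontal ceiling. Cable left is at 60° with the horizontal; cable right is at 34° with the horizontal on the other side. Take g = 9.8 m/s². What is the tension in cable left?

T_left ≈ 1510 N

Weight W = 186 × 9.8 = 1823 N acts straight down.
Horizontal: T_left cos 60° = T_right cos 34°  →  T_right = 0.6031 T_left.
Vertical: T_left sin 60° + T_right sin 34° = 1823.
Substituting the horizontal relation into the vertical equation gives 1.203 T_left = 1823, so T_left = 1515 N.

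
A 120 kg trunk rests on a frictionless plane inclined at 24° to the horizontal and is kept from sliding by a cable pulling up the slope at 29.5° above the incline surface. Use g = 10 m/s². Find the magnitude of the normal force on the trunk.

N ≈ 820 N

Take axes along and perpendicular to the incline. Weight components: W sin 24° = 488.1 N down-slope, W cos 24° = 1096 N into the surface.
Along incline: T cos 29.5° = W sin 24° → T = 560.8 N.
Perpendicular: N = W cos 24° − T sin 29.5° = 820.1 N.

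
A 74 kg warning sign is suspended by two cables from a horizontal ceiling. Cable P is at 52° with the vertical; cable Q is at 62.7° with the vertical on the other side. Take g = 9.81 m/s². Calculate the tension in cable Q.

T_Q ≈ 630 N

Angles from the horizontal: cable P is 90° − 52° = 38°, cable Q is 90° − 62.7° = 27.3°.
Weight W = 74 × 9.81 = 725.9 N acts straight down.
Horizontal: T_P cos 38° = T_Q cos 27.3°  →  T_P = 1.128 T_Q.
Vertical: T_P sin 38° + T_Q sin 27.3° = 725.9.
Substituting the horizontal relation into the vertical equation gives 1.153 T_Q = 725.9, so T_Q = 629.7 N.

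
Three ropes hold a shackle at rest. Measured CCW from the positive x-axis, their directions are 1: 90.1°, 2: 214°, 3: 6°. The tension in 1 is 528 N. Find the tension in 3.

Resolve: ΣF_x = 528 cos 90.1° + T_2 cos 214° + T_3 cos 6° = 0.
        ΣF_y = 528 sin 90.1° + T_2 sin 214° + T_3 sin 6° = 0.
The known terms sum to (-0.9215, 528) N, so -0.8290 T_2 + 0.9945 T_3 = 0.9215 and -0.5592 T_2 + 0.1045 T_3 = -528.
Solving simultaneously: T_2 = 1119 N, T_3 = 933.5 N.

T_3 ≈ 933 N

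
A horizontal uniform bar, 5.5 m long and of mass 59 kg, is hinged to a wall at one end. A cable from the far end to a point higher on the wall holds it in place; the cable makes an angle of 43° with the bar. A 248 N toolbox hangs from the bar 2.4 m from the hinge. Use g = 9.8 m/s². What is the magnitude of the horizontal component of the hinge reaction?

Take torques about the hinge: T sin 43° · 5.5 = 59×9.8×2.75 + 248×2.4 = 2185.2 N·m.
So T = 2185.2 / (0.6820 × 5.5) = 582.58 N.
ΣF_x = 0: H_x = T cos 43° = 426.07 N.

H_x ≈ 426 N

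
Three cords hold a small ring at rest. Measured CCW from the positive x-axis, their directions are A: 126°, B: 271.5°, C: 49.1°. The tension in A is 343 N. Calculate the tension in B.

T_B ≈ 495 N

Resolve: ΣF_x = 343 cos 126° + T_B cos 271.5° + T_C cos 49.1° = 0.
        ΣF_y = 343 sin 126° + T_B sin 271.5° + T_C sin 49.1° = 0.
The known terms sum to (-201.6, 277.5) N, so 0.0262 T_B + 0.6547 T_C = 201.6 and -0.9997 T_B + 0.7559 T_C = -277.5.
Solving simultaneously: T_B = 495.4 N, T_C = 288.1 N.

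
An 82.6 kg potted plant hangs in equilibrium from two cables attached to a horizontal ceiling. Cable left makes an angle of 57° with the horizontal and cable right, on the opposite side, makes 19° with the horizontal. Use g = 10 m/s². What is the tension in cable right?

Weight W = 82.6 × 10 = 826 N acts straight down.
Horizontal: T_left cos 57° = T_right cos 19°  →  T_left = 1.736 T_right.
Vertical: T_left sin 57° + T_right sin 19° = 826.
Substituting the horizontal relation into the vertical equation gives 1.782 T_right = 826, so T_right = 463.6 N.

T_right ≈ 464 N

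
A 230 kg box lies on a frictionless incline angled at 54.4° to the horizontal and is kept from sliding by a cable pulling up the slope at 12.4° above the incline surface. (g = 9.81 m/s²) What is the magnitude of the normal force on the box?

N ≈ 910 N

Take axes along and perpendicular to the incline. Weight components: W sin 54.4° = 1835 N down-slope, W cos 54.4° = 1313 N into the surface.
Along incline: T cos 12.4° = W sin 54.4° → T = 1878 N.
Perpendicular: N = W cos 54.4° − T sin 12.4° = 910.1 N.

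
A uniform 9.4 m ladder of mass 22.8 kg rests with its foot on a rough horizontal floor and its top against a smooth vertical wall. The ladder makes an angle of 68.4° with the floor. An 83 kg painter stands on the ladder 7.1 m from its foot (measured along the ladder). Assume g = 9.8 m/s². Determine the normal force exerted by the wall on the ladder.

Torques about the foot: N_wall · 9.4 sin 68.4° = 22.8×9.8×4.7 cos 68.4° + 83×9.8×7.1 cos 68.4° → N_wall = 287.48 N.

N_wall ≈ 287 N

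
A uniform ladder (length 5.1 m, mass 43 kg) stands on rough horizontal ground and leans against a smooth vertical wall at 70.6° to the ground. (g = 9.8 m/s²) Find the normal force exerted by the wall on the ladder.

Torques about the foot: N_wall · 5.1 sin 70.6° = 43×9.8×2.55 cos 70.6° → N_wall = 74.199 N.

N_wall ≈ 74.2 N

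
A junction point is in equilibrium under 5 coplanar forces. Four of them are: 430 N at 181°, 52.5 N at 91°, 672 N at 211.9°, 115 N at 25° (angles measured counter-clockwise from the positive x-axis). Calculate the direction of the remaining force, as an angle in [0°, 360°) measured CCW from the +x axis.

θ ≈ 16.3°

Sum the known components: ΣF_x = -897.1 N, ΣF_y = -261.5 N.
For equilibrium the remaining force must supply (−ΣF_x, −ΣF_y) = (897.1, 261.5) N.
Magnitude = √((897.1)² + (261.5)²) = 934.5 N; direction = atan2(261.5, 897.1) = 16.3°.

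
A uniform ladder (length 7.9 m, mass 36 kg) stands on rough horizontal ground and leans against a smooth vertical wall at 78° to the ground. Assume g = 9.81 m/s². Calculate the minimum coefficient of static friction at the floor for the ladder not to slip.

ΣF_y = 0: N_floor = 36×9.81 = 353.16 N.
Torques about the foot: N_wall · 7.9 sin 78° = 36×9.81×3.95 cos 78° → N_wall = 37.533 N.
ΣF_x = 0: f_floor = N_wall = 37.533 N.
μ_min = f_floor / N_floor = 37.533 / 353.16 = 0.1063.

μ_min ≈ 0.106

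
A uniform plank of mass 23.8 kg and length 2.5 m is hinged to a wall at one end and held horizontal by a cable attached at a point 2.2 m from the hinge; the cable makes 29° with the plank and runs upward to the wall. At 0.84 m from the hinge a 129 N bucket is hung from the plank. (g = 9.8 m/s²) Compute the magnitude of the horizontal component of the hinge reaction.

Take torques about the hinge: T sin 29° · 2.2 = 23.8×9.8×1.25 + 129×0.84 = 399.91 N·m.
So T = 399.91 / (0.4848 × 2.2) = 374.95 N.
ΣF_x = 0: H_x = T cos 29° = 327.93 N.

H_x ≈ 328 N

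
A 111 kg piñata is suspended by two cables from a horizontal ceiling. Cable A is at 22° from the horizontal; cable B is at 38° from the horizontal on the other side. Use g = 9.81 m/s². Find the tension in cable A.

Weight W = 111 × 9.81 = 1089 N acts straight down.
Horizontal: T_A cos 22° = T_B cos 38°  →  T_B = 1.177 T_A.
Vertical: T_A sin 22° + T_B sin 38° = 1089.
Substituting the horizontal relation into the vertical equation gives 1.099 T_A = 1089, so T_A = 990.8 N.

T_A ≈ 991 N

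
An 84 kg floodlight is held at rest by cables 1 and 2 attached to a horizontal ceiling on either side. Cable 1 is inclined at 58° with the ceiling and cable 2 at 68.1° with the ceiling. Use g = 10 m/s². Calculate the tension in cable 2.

Weight W = 84 × 10 = 840 N acts straight down.
Horizontal: T_1 cos 58° = T_2 cos 68.1°  →  T_1 = 0.7039 T_2.
Vertical: T_1 sin 58° + T_2 sin 68.1° = 840.
Substituting the horizontal relation into the vertical equation gives 1.525 T_2 = 840, so T_2 = 550.9 N.

T_2 ≈ 551 N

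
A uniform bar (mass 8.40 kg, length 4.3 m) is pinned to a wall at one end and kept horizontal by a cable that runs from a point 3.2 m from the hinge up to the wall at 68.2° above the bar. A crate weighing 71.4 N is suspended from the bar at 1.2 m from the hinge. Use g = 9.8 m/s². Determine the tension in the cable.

Take torques about the hinge: T sin 68.2° · 3.2 = 8.40×9.8×2.15 + 71.4×1.2 = 262.67 N·m.
So T = 262.67 / (0.9285 × 3.2) = 88.406 N.

T ≈ 88.4 N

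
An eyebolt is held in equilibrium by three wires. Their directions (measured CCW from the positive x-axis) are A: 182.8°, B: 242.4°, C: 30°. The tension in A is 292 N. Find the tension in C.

T_C ≈ 470 N

Resolve: ΣF_x = 292 cos 182.8° + T_B cos 242.4° + T_C cos 30° = 0.
        ΣF_y = 292 sin 182.8° + T_B sin 242.4° + T_C sin 30° = 0.
The known terms sum to (-291.7, -14.26) N, so -0.4633 T_B + 0.8660 T_C = 291.7 and -0.8862 T_B + 0.5000 T_C = 14.26.
Solving simultaneously: T_B = 249.1 N, T_C = 470 N.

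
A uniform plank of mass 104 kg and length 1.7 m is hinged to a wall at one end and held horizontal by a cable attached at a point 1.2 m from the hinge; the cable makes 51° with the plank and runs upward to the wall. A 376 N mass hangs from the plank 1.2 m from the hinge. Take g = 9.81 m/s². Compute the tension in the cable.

T ≈ 1410 N

Take torques about the hinge: T sin 51° · 1.2 = 104×9.81×0.85 + 376×1.2 = 1318.4 N·m.
So T = 1318.4 / (0.7771 × 1.2) = 1413.7 N.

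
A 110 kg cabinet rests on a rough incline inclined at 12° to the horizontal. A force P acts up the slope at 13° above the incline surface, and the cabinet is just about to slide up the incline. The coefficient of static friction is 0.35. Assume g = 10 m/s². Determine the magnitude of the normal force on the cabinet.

N ≈ 947 N

On the verge of sliding up the incline, friction equals μN and acts down the slope.
Perpendicular: N + P sin 13° = W cos 12° = 1076 N.
Along incline: P cos 13° = W sin 12° + μN  with W sin 12° = 228.7 N.
Solving the pair for P and N: P = 574.8 N, N = 946.7 N (and f = μN = 331.3 N).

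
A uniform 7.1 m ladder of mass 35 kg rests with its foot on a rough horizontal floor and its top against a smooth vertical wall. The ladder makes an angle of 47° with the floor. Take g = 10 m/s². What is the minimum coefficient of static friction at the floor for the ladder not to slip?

μ_min ≈ 0.466

ΣF_y = 0: N_floor = 35×10 = 350 N.
Torques about the foot: N_wall · 7.1 sin 47° = 35×10×3.55 cos 47° → N_wall = 163.19 N.
ΣF_x = 0: f_floor = N_wall = 163.19 N.
μ_min = f_floor / N_floor = 163.19 / 350 = 0.4663.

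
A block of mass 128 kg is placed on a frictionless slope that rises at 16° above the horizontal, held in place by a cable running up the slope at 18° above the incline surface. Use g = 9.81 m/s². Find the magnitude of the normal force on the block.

N ≈ 1090 N

Take axes along and perpendicular to the incline. Weight components: W sin 16° = 346.1 N down-slope, W cos 16° = 1207 N into the surface.
Along incline: T cos 18° = W sin 16° → T = 363.9 N.
Perpendicular: N = W cos 16° − T sin 18° = 1095 N.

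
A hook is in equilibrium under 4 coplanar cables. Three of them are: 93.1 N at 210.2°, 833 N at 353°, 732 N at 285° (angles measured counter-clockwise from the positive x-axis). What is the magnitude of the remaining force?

Sum the known components: ΣF_x = 935.8 N, ΣF_y = -855.4 N.
For equilibrium the remaining force must supply (−ΣF_x, −ΣF_y) = (-935.8, 855.4) N.
Magnitude = √((-935.8)² + (855.4)²) = 1268 N; direction = atan2(855.4, -935.8) = 137.6°.

F ≈ 1270 N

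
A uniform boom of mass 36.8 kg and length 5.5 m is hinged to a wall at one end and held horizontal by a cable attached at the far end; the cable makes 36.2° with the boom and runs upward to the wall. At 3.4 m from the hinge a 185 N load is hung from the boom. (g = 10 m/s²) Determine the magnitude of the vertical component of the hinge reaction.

|H_y| ≈ 255 N

Take torques about the hinge: T sin 36.2° · 5.5 = 36.8×10×2.75 + 185×3.4 = 1641 N·m.
So T = 1641 / (0.5906 × 5.5) = 505.18 N.
ΣF_y = 0: H_y = (36.8×10 + 185) − T sin 36.2° = 553 − 298.36 = 254.64 N.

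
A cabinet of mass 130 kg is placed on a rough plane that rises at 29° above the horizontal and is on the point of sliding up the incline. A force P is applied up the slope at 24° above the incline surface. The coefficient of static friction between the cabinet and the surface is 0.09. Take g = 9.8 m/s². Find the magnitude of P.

P ≈ 756 N

On the verge of sliding up the incline, friction equals μN and acts down the slope.
Perpendicular: N + P sin 24° = W cos 29° = 1114 N.
Along incline: P cos 24° = W sin 29° + μN  with W sin 29° = 617.6 N.
Solving the pair for P and N: P = 755.6 N, N = 806.9 N (and f = μN = 72.62 N).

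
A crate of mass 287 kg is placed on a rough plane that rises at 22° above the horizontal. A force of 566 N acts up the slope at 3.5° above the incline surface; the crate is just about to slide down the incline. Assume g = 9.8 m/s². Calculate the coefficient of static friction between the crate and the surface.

μ ≈ 0.190

On the verge of sliding down the incline, friction is at its maximum μN and acts up the slope.
Perpendicular to incline: N = W cos 22° − P sin 3.5° = 2608 − 34.55 = 2573 N.
Along incline: P cos 3.5° + μN = W sin 22° → μ = (W sin 22° − P cos 3.5°) / N = 0.1899.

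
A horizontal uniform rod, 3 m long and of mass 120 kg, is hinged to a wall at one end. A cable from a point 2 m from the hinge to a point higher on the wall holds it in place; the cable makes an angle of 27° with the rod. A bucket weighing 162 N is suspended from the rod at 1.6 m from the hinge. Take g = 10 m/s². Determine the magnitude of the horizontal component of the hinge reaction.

H_x ≈ 2020 N

Take torques about the hinge: T sin 27° · 2 = 120×10×1.5 + 162×1.6 = 2059.2 N·m.
So T = 2059.2 / (0.4540 × 2) = 2267.9 N.
ΣF_x = 0: H_x = T cos 27° = 2020.7 N.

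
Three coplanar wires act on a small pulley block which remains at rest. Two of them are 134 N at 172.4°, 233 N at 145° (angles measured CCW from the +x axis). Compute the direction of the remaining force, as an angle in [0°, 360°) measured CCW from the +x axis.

Sum the known components: ΣF_x = -323.7 N, ΣF_y = 151.4 N.
For equilibrium the remaining force must supply (−ΣF_x, −ΣF_y) = (323.7, -151.4) N.
Magnitude = √((323.7)² + (-151.4)²) = 357.3 N; direction = atan2(-151.4, 323.7) = 334.9°.

θ ≈ 335°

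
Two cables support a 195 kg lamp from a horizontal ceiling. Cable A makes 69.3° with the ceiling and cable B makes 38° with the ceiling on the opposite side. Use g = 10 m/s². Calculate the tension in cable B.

T_B ≈ 722 N

Weight W = 195 × 10 = 1950 N acts straight down.
Horizontal: T_A cos 69.3° = T_B cos 38°  →  T_A = 2.229 T_B.
Vertical: T_A sin 69.3° + T_B sin 38° = 1950.
Substituting the horizontal relation into the vertical equation gives 2.701 T_B = 1950, so T_B = 721.9 N.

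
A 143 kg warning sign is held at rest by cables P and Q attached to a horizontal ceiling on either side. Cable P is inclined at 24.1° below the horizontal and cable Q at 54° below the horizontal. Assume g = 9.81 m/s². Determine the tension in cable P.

Weight W = 143 × 9.81 = 1403 N acts straight down.
Horizontal: T_P cos 24.1° = T_Q cos 54°  →  T_Q = 1.553 T_P.
Vertical: T_P sin 24.1° + T_Q sin 54° = 1403.
Substituting the horizontal relation into the vertical equation gives 1.665 T_P = 1403, so T_P = 842.7 N.

T_P ≈ 843 N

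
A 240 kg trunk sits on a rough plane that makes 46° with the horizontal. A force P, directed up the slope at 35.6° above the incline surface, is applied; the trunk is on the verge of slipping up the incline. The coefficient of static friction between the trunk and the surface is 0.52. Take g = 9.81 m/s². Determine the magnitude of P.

On the verge of sliding up the incline, friction equals μN and acts down the slope.
Perpendicular: N + P sin 35.6° = W cos 46° = 1636 N.
Along incline: P cos 35.6° = W sin 46° + μN  with W sin 46° = 1694 N.
Solving the pair for P and N: P = 2280 N, N = 308.2 N (and f = μN = 160.3 N).

P ≈ 2280 N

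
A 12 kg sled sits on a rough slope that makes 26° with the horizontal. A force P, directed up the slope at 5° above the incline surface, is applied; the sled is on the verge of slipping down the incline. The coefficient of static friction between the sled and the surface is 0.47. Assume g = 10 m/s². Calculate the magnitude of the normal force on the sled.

N ≈ 108 N

On the verge of sliding down the incline, friction equals μN and acts up the slope.
Perpendicular: N + P sin 5° = W cos 26° = 107.9 N.
Along incline: P cos 5° + μN = W sin 26° with W sin 26° = 52.6 N.
Solving the pair for P and N: P = 2.002 N, N = 107.7 N (and f = μN = 50.61 N).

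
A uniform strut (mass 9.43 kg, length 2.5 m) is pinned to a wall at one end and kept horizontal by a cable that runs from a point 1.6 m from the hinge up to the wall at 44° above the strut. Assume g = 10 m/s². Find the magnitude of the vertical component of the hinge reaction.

Take torques about the hinge: T sin 44° · 1.6 = 9.43×10×1.25 = 117.88 N·m.
So T = 117.88 / (0.6947 × 1.6) = 106.05 N.
ΣF_y = 0: H_y = (9.43×10) − T sin 44° = 94.3 − 73.672 = 20.628 N.

|H_y| ≈ 20.6 N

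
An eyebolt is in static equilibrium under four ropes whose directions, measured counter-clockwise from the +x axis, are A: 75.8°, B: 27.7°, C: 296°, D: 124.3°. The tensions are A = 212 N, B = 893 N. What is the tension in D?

T_D ≈ 7130 N

Resolve: ΣF_x = 212 cos 75.8° + 893 cos 27.7° + T_C cos 296° + T_D cos 124.3° = 0.
        ΣF_y = 212 sin 75.8° + 893 sin 27.7° + T_C sin 296° + T_D sin 124.3° = 0.
The known terms sum to (842.7, 620.6) N, so 0.4384 T_C − 0.5635 T_D = -842.7 and -0.8988 T_C + 0.8261 T_D = -620.6.
Solving simultaneously: T_C = 7245 N, T_D = 7131 N.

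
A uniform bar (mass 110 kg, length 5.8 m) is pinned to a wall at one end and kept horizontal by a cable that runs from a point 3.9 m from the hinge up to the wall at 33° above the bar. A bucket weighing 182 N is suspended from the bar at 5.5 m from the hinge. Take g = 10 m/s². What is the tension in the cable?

T ≈ 1970 N

Take torques about the hinge: T sin 33° · 3.9 = 110×10×2.9 + 182×5.5 = 4191 N·m.
So T = 4191 / (0.5446 × 3.9) = 1973.1 N.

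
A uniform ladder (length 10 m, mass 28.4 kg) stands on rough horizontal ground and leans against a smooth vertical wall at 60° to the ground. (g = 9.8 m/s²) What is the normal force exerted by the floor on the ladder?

N_floor ≈ 278 N

ΣF_y = 0: N_floor = 28.4×9.8 = 278.32 N.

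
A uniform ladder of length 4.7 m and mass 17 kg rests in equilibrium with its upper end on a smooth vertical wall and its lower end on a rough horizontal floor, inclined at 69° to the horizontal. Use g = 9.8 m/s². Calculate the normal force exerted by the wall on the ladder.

Torques about the foot: N_wall · 4.7 sin 69° = 17×9.8×2.35 cos 69° → N_wall = 31.976 N.

N_wall ≈ 32 N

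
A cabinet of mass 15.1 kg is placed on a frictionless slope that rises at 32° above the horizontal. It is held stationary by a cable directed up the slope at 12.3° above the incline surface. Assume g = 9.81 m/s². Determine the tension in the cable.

Take axes along and perpendicular to the incline. Weight components: W sin 32° = 78.5 N down-slope, W cos 32° = 125.6 N into the surface.
Along incline: T cos 12.3° = W sin 32° → T = 80.34 N.
Perpendicular: N = W cos 32° − T sin 12.3° = 108.5 N.

T ≈ 80.3 N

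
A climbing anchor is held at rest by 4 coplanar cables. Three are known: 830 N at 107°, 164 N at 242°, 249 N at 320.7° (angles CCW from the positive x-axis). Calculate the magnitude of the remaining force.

Sum the known components: ΣF_x = -127 N, ΣF_y = 491.2 N.
For equilibrium the remaining force must supply (−ΣF_x, −ΣF_y) = (127, -491.2) N.
Magnitude = √((127)² + (-491.2)²) = 507.4 N; direction = atan2(-491.2, 127) = 284.5°.

F ≈ 507 N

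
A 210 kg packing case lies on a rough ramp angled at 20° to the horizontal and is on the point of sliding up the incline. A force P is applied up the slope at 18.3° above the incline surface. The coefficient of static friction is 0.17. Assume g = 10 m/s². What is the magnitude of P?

P ≈ 1050 N

On the verge of sliding up the incline, friction equals μN and acts down the slope.
Perpendicular: N + P sin 18.3° = W cos 20° = 1973 N.
Along incline: P cos 18.3° = W sin 20° + μN  with W sin 20° = 718.2 N.
Solving the pair for P and N: P = 1051 N, N = 1643 N (and f = μN = 279.4 N).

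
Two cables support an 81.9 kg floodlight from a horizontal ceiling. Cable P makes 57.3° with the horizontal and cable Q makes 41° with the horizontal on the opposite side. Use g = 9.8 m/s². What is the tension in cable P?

Weight W = 81.9 × 9.8 = 802.6 N acts straight down.
Horizontal: T_P cos 57.3° = T_Q cos 41°  →  T_Q = 0.7158 T_P.
Vertical: T_P sin 57.3° + T_Q sin 41° = 802.6.
Substituting the horizontal relation into the vertical equation gives 1.311 T_P = 802.6, so T_P = 612.2 N.

T_P ≈ 612 N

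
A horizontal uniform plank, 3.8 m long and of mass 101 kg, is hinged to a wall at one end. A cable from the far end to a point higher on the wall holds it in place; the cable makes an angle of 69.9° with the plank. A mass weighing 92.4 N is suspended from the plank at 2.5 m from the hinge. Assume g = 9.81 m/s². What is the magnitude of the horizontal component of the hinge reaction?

Take torques about the hinge: T sin 69.9° · 3.8 = 101×9.81×1.9 + 92.4×2.5 = 2113.5 N·m.
So T = 2113.5 / (0.9391 × 3.8) = 592.27 N.
ΣF_x = 0: H_x = T cos 69.9° = 203.54 N.

H_x ≈ 204 N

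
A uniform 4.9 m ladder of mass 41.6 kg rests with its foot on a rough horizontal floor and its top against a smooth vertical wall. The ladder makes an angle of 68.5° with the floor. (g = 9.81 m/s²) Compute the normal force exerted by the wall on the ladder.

N_wall ≈ 80.4 N

Torques about the foot: N_wall · 4.9 sin 68.5° = 41.6×9.81×2.45 cos 68.5° → N_wall = 80.377 N.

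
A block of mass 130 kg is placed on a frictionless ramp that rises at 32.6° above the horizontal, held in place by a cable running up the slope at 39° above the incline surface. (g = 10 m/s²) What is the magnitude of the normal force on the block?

Take axes along and perpendicular to the incline. Weight components: W sin 32.6° = 700.4 N down-slope, W cos 32.6° = 1095 N into the surface.
Along incline: T cos 39° = W sin 32.6° → T = 901.2 N.
Perpendicular: N = W cos 32.6° − T sin 39° = 528 N.

N ≈ 528 N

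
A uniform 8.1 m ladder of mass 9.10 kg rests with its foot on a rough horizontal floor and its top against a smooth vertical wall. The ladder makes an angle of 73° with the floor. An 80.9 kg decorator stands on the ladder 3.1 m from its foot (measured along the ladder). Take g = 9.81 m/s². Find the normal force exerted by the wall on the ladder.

Torques about the foot: N_wall · 8.1 sin 73° = 9.10×9.81×4.05 cos 73° + 80.9×9.81×3.1 cos 73° → N_wall = 106.51 N.

N_wall ≈ 107 N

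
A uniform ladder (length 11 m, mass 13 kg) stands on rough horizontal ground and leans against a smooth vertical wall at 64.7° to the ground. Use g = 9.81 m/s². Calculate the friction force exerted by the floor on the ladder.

Torques about the foot: N_wall · 11 sin 64.7° = 13×9.81×5.5 cos 64.7° → N_wall = 30.142 N.
ΣF_x = 0: f_floor = N_wall = 30.142 N.

f ≈ 30.1 N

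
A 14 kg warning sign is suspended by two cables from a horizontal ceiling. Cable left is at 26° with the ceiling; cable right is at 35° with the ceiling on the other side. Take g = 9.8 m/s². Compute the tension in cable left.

Weight W = 14 × 9.8 = 137.2 N acts straight down.
Horizontal: T_left cos 26° = T_right cos 35°  →  T_right = 1.097 T_left.
Vertical: T_left sin 26° + T_right sin 35° = 137.2.
Substituting the horizontal relation into the vertical equation gives 1.068 T_left = 137.2, so T_left = 128.5 N.

T_left ≈ 128 N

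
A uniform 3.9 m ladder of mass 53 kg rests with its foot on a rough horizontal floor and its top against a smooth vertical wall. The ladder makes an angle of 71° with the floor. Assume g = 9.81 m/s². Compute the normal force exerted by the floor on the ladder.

ΣF_y = 0: N_floor = 53×9.81 = 519.93 N.

N_floor ≈ 520 N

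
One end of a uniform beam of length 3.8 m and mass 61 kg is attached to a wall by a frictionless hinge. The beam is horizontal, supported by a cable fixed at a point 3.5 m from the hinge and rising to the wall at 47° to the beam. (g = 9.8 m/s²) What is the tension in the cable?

Take torques about the hinge: T sin 47° · 3.5 = 61×9.8×1.9 = 1135.8 N·m.
So T = 1135.8 / (0.7314 × 3.5) = 443.73 N.

T ≈ 444 N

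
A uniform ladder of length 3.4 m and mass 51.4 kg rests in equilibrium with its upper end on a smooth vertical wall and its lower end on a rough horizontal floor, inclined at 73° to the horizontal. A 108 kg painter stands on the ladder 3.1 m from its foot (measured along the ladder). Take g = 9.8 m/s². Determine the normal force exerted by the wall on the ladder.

N_wall ≈ 372 N

Torques about the foot: N_wall · 3.4 sin 73° = 51.4×9.8×1.7 cos 73° + 108×9.8×3.1 cos 73° → N_wall = 372.04 N.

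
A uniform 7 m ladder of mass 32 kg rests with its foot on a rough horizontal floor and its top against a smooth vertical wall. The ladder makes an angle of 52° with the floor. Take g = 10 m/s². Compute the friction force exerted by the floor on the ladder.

Torques about the foot: N_wall · 7 sin 52° = 32×10×3.5 cos 52° → N_wall = 125.01 N.
ΣF_x = 0: f_floor = N_wall = 125.01 N.

f ≈ 125 N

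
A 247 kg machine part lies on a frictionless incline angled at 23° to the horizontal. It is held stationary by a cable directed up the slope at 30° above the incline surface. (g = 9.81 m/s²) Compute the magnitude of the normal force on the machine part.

N ≈ 1680 N

Take axes along and perpendicular to the incline. Weight components: W sin 23° = 946.8 N down-slope, W cos 23° = 2230 N into the surface.
Along incline: T cos 30° = W sin 23° → T = 1093 N.
Perpendicular: N = W cos 23° − T sin 30° = 1684 N.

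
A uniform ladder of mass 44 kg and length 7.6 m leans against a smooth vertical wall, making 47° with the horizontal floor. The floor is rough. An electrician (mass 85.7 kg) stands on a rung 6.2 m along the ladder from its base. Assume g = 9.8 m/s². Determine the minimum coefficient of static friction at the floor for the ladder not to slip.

μ_min ≈ 0.661

ΣF_y = 0: N_floor = 44×9.8 + 85.7×9.8 = 1271.1 N.
Torques about the foot: N_wall · 7.6 sin 47° = 44×9.8×3.8 cos 47° + 85.7×9.8×6.2 cos 47° → N_wall = 839.96 N.
ΣF_x = 0: f_floor = N_wall = 839.96 N.
μ_min = f_floor / N_floor = 839.96 / 1271.1 = 0.6608.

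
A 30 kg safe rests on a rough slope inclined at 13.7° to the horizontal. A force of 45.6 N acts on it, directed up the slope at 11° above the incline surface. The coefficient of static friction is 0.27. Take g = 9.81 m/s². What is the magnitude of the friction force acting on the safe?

f ≈ 24.9 N

Axes along / perpendicular to the incline. W sin 13.7° = 69.7 N down-slope; W cos 13.7° = 285.9 N into the surface.
Perpendicular: N = W cos 13.7° − P sin 11° = 285.9 − 8.701 = 277.2 N.
Along incline: P cos 11° + f = W sin 13.7° (friction acts up-slope) → f = 69.7 − 44.76 = 24.94 N.
|f| = 24.94 N ≤ μN = 74.85 N, so the safe is indeed static.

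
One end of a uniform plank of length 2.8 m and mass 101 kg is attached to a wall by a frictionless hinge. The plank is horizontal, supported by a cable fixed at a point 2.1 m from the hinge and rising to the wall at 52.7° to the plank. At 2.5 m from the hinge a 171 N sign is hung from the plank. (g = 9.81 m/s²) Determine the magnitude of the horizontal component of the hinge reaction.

H_x ≈ 658 N

Take torques about the hinge: T sin 52.7° · 2.1 = 101×9.81×1.4 + 171×2.5 = 1814.6 N·m.
So T = 1814.6 / (0.7955 × 2.1) = 1086.3 N.
ΣF_x = 0: H_x = T cos 52.7° = 658.28 N.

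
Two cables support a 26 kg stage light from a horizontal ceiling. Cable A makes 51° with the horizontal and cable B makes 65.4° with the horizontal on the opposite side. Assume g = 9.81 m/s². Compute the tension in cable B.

Weight W = 26 × 9.81 = 255.1 N acts straight down.
Horizontal: T_A cos 51° = T_B cos 65.4°  →  T_A = 0.6615 T_B.
Vertical: T_A sin 51° + T_B sin 65.4° = 255.1.
Substituting the horizontal relation into the vertical equation gives 1.423 T_B = 255.1, so T_B = 179.2 N.

T_B ≈ 179 N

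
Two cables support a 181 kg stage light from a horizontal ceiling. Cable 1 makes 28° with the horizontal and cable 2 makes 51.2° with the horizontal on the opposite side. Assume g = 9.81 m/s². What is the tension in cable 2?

Weight W = 181 × 9.81 = 1776 N acts straight down.
Horizontal: T_1 cos 28° = T_2 cos 51.2°  →  T_1 = 0.7097 T_2.
Vertical: T_1 sin 28° + T_2 sin 51.2° = 1776.
Substituting the horizontal relation into the vertical equation gives 1.113 T_2 = 1776, so T_2 = 1596 N.

T_2 ≈ 1600 N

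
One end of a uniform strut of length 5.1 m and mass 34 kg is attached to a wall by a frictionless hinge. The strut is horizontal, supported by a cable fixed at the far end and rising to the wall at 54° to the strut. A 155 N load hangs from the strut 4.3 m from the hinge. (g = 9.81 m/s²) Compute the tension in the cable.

T ≈ 368 N

Take torques about the hinge: T sin 54° · 5.1 = 34×9.81×2.55 + 155×4.3 = 1517 N·m.
So T = 1517 / (0.8090 × 5.1) = 367.68 N.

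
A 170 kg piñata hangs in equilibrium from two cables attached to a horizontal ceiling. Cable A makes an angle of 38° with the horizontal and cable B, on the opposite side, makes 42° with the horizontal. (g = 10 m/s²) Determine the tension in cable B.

Weight W = 170 × 10 = 1700 N acts straight down.
Horizontal: T_A cos 38° = T_B cos 42°  →  T_A = 0.9431 T_B.
Vertical: T_A sin 38° + T_B sin 42° = 1700.
Substituting the horizontal relation into the vertical equation gives 1.25 T_B = 1700, so T_B = 1360 N.

T_B ≈ 1360 N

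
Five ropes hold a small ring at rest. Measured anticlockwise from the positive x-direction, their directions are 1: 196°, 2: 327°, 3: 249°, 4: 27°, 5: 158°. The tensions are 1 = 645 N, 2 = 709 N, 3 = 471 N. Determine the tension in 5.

T_5 ≈ 1070 N

Resolve: ΣF_x = 645 cos 196° + 709 cos 327° + 471 cos 249° + T_4 cos 27° + T_5 cos 158° = 0.
        ΣF_y = 645 sin 196° + 709 sin 327° + 471 sin 249° + T_4 sin 27° + T_5 sin 158° = 0.
The known terms sum to (-194.2, -1004) N, so 0.8910 T_4 − 0.9272 T_5 = 194.2 and 0.4540 T_4 + 0.3746 T_5 = 1004.
Solving simultaneously: T_4 = 1329 N, T_5 = 1068 N.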